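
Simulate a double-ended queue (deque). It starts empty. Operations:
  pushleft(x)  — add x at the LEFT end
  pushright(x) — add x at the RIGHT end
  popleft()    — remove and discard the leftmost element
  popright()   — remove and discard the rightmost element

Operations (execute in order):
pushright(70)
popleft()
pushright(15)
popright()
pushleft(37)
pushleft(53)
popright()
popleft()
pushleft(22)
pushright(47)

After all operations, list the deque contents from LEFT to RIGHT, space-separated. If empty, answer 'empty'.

pushright(70): [70]
popleft(): []
pushright(15): [15]
popright(): []
pushleft(37): [37]
pushleft(53): [53, 37]
popright(): [53]
popleft(): []
pushleft(22): [22]
pushright(47): [22, 47]

Answer: 22 47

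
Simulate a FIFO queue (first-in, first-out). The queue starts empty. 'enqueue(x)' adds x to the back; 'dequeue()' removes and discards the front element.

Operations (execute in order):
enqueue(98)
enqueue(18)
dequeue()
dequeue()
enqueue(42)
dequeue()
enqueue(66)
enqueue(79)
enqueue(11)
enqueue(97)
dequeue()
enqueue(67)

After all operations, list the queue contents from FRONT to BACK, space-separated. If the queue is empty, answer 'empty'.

Answer: 79 11 97 67

Derivation:
enqueue(98): [98]
enqueue(18): [98, 18]
dequeue(): [18]
dequeue(): []
enqueue(42): [42]
dequeue(): []
enqueue(66): [66]
enqueue(79): [66, 79]
enqueue(11): [66, 79, 11]
enqueue(97): [66, 79, 11, 97]
dequeue(): [79, 11, 97]
enqueue(67): [79, 11, 97, 67]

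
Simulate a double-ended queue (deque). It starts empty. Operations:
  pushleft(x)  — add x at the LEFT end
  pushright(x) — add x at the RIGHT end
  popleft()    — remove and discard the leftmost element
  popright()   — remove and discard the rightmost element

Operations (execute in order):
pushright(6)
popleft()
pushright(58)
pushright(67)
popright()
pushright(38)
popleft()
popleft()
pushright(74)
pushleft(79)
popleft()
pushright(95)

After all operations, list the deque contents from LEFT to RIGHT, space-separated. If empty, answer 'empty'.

pushright(6): [6]
popleft(): []
pushright(58): [58]
pushright(67): [58, 67]
popright(): [58]
pushright(38): [58, 38]
popleft(): [38]
popleft(): []
pushright(74): [74]
pushleft(79): [79, 74]
popleft(): [74]
pushright(95): [74, 95]

Answer: 74 95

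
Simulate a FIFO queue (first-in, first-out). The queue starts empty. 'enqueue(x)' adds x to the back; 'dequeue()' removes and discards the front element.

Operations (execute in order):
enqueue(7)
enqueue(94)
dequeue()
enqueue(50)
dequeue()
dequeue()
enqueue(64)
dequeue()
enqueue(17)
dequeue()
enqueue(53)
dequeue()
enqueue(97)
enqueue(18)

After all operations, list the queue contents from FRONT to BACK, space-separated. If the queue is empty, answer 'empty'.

Answer: 97 18

Derivation:
enqueue(7): [7]
enqueue(94): [7, 94]
dequeue(): [94]
enqueue(50): [94, 50]
dequeue(): [50]
dequeue(): []
enqueue(64): [64]
dequeue(): []
enqueue(17): [17]
dequeue(): []
enqueue(53): [53]
dequeue(): []
enqueue(97): [97]
enqueue(18): [97, 18]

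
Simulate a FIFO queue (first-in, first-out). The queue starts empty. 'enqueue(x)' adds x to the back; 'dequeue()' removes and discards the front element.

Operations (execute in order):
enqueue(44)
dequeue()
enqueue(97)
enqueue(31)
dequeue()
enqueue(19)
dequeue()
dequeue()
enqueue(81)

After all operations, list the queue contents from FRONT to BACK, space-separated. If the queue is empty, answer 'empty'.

enqueue(44): [44]
dequeue(): []
enqueue(97): [97]
enqueue(31): [97, 31]
dequeue(): [31]
enqueue(19): [31, 19]
dequeue(): [19]
dequeue(): []
enqueue(81): [81]

Answer: 81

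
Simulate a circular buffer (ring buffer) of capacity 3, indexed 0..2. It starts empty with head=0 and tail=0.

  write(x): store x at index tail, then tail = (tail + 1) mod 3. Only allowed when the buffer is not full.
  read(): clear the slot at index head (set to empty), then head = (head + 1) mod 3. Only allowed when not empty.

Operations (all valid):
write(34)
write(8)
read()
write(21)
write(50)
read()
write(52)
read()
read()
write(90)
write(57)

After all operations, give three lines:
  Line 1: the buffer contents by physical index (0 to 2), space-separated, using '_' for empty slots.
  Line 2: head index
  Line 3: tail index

write(34): buf=[34 _ _], head=0, tail=1, size=1
write(8): buf=[34 8 _], head=0, tail=2, size=2
read(): buf=[_ 8 _], head=1, tail=2, size=1
write(21): buf=[_ 8 21], head=1, tail=0, size=2
write(50): buf=[50 8 21], head=1, tail=1, size=3
read(): buf=[50 _ 21], head=2, tail=1, size=2
write(52): buf=[50 52 21], head=2, tail=2, size=3
read(): buf=[50 52 _], head=0, tail=2, size=2
read(): buf=[_ 52 _], head=1, tail=2, size=1
write(90): buf=[_ 52 90], head=1, tail=0, size=2
write(57): buf=[57 52 90], head=1, tail=1, size=3

Answer: 57 52 90
1
1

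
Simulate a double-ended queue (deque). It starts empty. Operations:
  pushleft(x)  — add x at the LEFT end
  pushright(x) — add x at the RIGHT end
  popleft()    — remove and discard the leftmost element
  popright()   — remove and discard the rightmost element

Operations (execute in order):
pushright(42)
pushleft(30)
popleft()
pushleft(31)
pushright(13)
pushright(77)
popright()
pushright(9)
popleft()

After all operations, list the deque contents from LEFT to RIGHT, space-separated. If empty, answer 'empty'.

pushright(42): [42]
pushleft(30): [30, 42]
popleft(): [42]
pushleft(31): [31, 42]
pushright(13): [31, 42, 13]
pushright(77): [31, 42, 13, 77]
popright(): [31, 42, 13]
pushright(9): [31, 42, 13, 9]
popleft(): [42, 13, 9]

Answer: 42 13 9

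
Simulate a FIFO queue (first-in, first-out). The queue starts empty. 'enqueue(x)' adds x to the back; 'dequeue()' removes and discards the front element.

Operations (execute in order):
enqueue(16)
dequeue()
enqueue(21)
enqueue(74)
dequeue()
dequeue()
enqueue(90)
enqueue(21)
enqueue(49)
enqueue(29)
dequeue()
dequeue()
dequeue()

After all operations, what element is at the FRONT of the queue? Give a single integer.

Answer: 29

Derivation:
enqueue(16): queue = [16]
dequeue(): queue = []
enqueue(21): queue = [21]
enqueue(74): queue = [21, 74]
dequeue(): queue = [74]
dequeue(): queue = []
enqueue(90): queue = [90]
enqueue(21): queue = [90, 21]
enqueue(49): queue = [90, 21, 49]
enqueue(29): queue = [90, 21, 49, 29]
dequeue(): queue = [21, 49, 29]
dequeue(): queue = [49, 29]
dequeue(): queue = [29]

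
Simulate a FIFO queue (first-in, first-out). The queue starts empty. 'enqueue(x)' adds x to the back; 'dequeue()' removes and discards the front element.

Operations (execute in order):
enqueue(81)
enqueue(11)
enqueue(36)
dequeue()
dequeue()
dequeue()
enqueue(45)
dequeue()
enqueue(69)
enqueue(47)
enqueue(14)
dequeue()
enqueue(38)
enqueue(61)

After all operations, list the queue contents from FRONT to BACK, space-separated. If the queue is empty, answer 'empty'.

enqueue(81): [81]
enqueue(11): [81, 11]
enqueue(36): [81, 11, 36]
dequeue(): [11, 36]
dequeue(): [36]
dequeue(): []
enqueue(45): [45]
dequeue(): []
enqueue(69): [69]
enqueue(47): [69, 47]
enqueue(14): [69, 47, 14]
dequeue(): [47, 14]
enqueue(38): [47, 14, 38]
enqueue(61): [47, 14, 38, 61]

Answer: 47 14 38 61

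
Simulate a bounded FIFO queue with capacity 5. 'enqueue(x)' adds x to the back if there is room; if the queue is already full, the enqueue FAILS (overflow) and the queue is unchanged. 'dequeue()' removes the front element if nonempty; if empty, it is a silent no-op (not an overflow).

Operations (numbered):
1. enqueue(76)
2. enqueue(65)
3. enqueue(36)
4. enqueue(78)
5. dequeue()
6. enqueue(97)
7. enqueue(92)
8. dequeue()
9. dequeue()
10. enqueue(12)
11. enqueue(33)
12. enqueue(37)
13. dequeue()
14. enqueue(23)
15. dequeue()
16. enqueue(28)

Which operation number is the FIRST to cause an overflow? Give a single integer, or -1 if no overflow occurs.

Answer: 12

Derivation:
1. enqueue(76): size=1
2. enqueue(65): size=2
3. enqueue(36): size=3
4. enqueue(78): size=4
5. dequeue(): size=3
6. enqueue(97): size=4
7. enqueue(92): size=5
8. dequeue(): size=4
9. dequeue(): size=3
10. enqueue(12): size=4
11. enqueue(33): size=5
12. enqueue(37): size=5=cap → OVERFLOW (fail)
13. dequeue(): size=4
14. enqueue(23): size=5
15. dequeue(): size=4
16. enqueue(28): size=5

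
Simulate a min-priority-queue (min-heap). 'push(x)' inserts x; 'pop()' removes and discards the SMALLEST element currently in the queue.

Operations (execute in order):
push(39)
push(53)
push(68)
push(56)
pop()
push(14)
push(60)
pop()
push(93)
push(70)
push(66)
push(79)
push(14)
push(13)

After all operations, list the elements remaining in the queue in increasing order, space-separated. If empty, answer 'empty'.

push(39): heap contents = [39]
push(53): heap contents = [39, 53]
push(68): heap contents = [39, 53, 68]
push(56): heap contents = [39, 53, 56, 68]
pop() → 39: heap contents = [53, 56, 68]
push(14): heap contents = [14, 53, 56, 68]
push(60): heap contents = [14, 53, 56, 60, 68]
pop() → 14: heap contents = [53, 56, 60, 68]
push(93): heap contents = [53, 56, 60, 68, 93]
push(70): heap contents = [53, 56, 60, 68, 70, 93]
push(66): heap contents = [53, 56, 60, 66, 68, 70, 93]
push(79): heap contents = [53, 56, 60, 66, 68, 70, 79, 93]
push(14): heap contents = [14, 53, 56, 60, 66, 68, 70, 79, 93]
push(13): heap contents = [13, 14, 53, 56, 60, 66, 68, 70, 79, 93]

Answer: 13 14 53 56 60 66 68 70 79 93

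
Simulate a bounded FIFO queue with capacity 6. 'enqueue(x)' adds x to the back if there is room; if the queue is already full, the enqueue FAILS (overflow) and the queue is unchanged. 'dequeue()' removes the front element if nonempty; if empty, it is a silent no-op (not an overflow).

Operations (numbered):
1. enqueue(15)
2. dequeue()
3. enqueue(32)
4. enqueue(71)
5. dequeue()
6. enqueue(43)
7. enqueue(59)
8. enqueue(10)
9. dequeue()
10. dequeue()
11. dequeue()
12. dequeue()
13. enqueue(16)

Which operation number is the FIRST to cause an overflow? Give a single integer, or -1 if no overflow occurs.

1. enqueue(15): size=1
2. dequeue(): size=0
3. enqueue(32): size=1
4. enqueue(71): size=2
5. dequeue(): size=1
6. enqueue(43): size=2
7. enqueue(59): size=3
8. enqueue(10): size=4
9. dequeue(): size=3
10. dequeue(): size=2
11. dequeue(): size=1
12. dequeue(): size=0
13. enqueue(16): size=1

Answer: -1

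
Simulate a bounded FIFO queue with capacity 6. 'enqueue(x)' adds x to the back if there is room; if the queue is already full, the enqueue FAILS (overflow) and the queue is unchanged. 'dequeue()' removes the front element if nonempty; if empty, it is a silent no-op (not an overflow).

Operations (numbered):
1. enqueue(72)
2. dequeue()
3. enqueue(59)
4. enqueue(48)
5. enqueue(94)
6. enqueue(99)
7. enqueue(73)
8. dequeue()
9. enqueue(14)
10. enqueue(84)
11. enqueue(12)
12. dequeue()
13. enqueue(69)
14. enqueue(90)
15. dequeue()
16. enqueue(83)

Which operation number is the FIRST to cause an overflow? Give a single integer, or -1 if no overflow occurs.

Answer: 11

Derivation:
1. enqueue(72): size=1
2. dequeue(): size=0
3. enqueue(59): size=1
4. enqueue(48): size=2
5. enqueue(94): size=3
6. enqueue(99): size=4
7. enqueue(73): size=5
8. dequeue(): size=4
9. enqueue(14): size=5
10. enqueue(84): size=6
11. enqueue(12): size=6=cap → OVERFLOW (fail)
12. dequeue(): size=5
13. enqueue(69): size=6
14. enqueue(90): size=6=cap → OVERFLOW (fail)
15. dequeue(): size=5
16. enqueue(83): size=6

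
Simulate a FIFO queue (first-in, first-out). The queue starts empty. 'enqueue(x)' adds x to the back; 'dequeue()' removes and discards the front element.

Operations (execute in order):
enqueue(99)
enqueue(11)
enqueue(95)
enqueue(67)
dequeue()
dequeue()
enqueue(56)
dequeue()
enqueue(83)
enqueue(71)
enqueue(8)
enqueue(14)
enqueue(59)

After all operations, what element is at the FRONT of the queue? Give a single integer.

Answer: 67

Derivation:
enqueue(99): queue = [99]
enqueue(11): queue = [99, 11]
enqueue(95): queue = [99, 11, 95]
enqueue(67): queue = [99, 11, 95, 67]
dequeue(): queue = [11, 95, 67]
dequeue(): queue = [95, 67]
enqueue(56): queue = [95, 67, 56]
dequeue(): queue = [67, 56]
enqueue(83): queue = [67, 56, 83]
enqueue(71): queue = [67, 56, 83, 71]
enqueue(8): queue = [67, 56, 83, 71, 8]
enqueue(14): queue = [67, 56, 83, 71, 8, 14]
enqueue(59): queue = [67, 56, 83, 71, 8, 14, 59]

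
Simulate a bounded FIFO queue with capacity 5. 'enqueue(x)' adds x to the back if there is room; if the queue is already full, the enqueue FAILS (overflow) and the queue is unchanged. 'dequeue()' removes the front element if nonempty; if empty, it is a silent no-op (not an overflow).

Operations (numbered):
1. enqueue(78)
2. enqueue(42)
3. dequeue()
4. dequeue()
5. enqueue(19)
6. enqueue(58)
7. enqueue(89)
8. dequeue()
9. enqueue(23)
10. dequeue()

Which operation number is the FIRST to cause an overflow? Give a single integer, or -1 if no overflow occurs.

1. enqueue(78): size=1
2. enqueue(42): size=2
3. dequeue(): size=1
4. dequeue(): size=0
5. enqueue(19): size=1
6. enqueue(58): size=2
7. enqueue(89): size=3
8. dequeue(): size=2
9. enqueue(23): size=3
10. dequeue(): size=2

Answer: -1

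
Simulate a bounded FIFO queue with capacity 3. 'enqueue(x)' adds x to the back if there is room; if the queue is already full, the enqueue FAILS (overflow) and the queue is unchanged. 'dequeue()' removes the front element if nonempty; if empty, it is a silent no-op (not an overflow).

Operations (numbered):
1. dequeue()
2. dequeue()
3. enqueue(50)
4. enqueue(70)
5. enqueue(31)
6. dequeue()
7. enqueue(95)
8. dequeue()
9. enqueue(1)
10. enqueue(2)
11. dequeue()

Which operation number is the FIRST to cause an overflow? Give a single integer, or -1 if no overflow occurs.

1. dequeue(): empty, no-op, size=0
2. dequeue(): empty, no-op, size=0
3. enqueue(50): size=1
4. enqueue(70): size=2
5. enqueue(31): size=3
6. dequeue(): size=2
7. enqueue(95): size=3
8. dequeue(): size=2
9. enqueue(1): size=3
10. enqueue(2): size=3=cap → OVERFLOW (fail)
11. dequeue(): size=2

Answer: 10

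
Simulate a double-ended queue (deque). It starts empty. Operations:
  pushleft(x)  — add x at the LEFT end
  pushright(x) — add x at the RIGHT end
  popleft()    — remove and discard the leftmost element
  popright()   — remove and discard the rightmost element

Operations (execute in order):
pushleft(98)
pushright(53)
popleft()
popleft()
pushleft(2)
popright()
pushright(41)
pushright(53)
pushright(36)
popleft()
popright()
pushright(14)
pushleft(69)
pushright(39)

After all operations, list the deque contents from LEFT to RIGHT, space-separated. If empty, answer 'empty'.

Answer: 69 53 14 39

Derivation:
pushleft(98): [98]
pushright(53): [98, 53]
popleft(): [53]
popleft(): []
pushleft(2): [2]
popright(): []
pushright(41): [41]
pushright(53): [41, 53]
pushright(36): [41, 53, 36]
popleft(): [53, 36]
popright(): [53]
pushright(14): [53, 14]
pushleft(69): [69, 53, 14]
pushright(39): [69, 53, 14, 39]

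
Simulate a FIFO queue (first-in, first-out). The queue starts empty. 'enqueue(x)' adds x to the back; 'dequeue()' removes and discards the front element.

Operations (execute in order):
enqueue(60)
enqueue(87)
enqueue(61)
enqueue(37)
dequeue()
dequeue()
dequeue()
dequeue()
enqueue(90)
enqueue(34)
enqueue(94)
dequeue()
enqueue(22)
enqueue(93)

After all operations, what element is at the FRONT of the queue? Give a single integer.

Answer: 34

Derivation:
enqueue(60): queue = [60]
enqueue(87): queue = [60, 87]
enqueue(61): queue = [60, 87, 61]
enqueue(37): queue = [60, 87, 61, 37]
dequeue(): queue = [87, 61, 37]
dequeue(): queue = [61, 37]
dequeue(): queue = [37]
dequeue(): queue = []
enqueue(90): queue = [90]
enqueue(34): queue = [90, 34]
enqueue(94): queue = [90, 34, 94]
dequeue(): queue = [34, 94]
enqueue(22): queue = [34, 94, 22]
enqueue(93): queue = [34, 94, 22, 93]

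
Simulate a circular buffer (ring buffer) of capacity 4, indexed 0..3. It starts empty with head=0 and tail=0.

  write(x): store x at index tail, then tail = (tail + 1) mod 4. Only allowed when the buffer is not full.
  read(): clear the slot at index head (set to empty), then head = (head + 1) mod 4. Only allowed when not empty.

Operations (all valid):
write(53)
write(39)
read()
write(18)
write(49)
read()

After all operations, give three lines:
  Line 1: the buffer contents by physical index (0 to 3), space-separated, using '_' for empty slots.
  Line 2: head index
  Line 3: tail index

Answer: _ _ 18 49
2
0

Derivation:
write(53): buf=[53 _ _ _], head=0, tail=1, size=1
write(39): buf=[53 39 _ _], head=0, tail=2, size=2
read(): buf=[_ 39 _ _], head=1, tail=2, size=1
write(18): buf=[_ 39 18 _], head=1, tail=3, size=2
write(49): buf=[_ 39 18 49], head=1, tail=0, size=3
read(): buf=[_ _ 18 49], head=2, tail=0, size=2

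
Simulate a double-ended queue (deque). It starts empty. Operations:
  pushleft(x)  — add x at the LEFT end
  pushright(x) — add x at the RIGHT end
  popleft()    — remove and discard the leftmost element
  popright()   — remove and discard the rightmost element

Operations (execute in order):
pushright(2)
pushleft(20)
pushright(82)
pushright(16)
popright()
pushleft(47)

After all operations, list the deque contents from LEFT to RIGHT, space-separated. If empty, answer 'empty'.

pushright(2): [2]
pushleft(20): [20, 2]
pushright(82): [20, 2, 82]
pushright(16): [20, 2, 82, 16]
popright(): [20, 2, 82]
pushleft(47): [47, 20, 2, 82]

Answer: 47 20 2 82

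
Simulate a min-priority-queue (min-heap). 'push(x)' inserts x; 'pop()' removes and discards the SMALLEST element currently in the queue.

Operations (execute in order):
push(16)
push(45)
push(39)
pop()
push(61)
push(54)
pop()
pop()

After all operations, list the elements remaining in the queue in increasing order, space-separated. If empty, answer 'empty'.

Answer: 54 61

Derivation:
push(16): heap contents = [16]
push(45): heap contents = [16, 45]
push(39): heap contents = [16, 39, 45]
pop() → 16: heap contents = [39, 45]
push(61): heap contents = [39, 45, 61]
push(54): heap contents = [39, 45, 54, 61]
pop() → 39: heap contents = [45, 54, 61]
pop() → 45: heap contents = [54, 61]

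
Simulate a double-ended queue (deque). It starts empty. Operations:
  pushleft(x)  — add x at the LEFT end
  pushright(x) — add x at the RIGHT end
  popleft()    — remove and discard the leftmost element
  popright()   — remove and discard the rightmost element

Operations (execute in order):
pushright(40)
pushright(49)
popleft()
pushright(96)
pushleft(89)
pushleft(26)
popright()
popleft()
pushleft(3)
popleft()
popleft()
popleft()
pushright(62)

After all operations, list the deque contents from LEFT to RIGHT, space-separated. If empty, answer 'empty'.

pushright(40): [40]
pushright(49): [40, 49]
popleft(): [49]
pushright(96): [49, 96]
pushleft(89): [89, 49, 96]
pushleft(26): [26, 89, 49, 96]
popright(): [26, 89, 49]
popleft(): [89, 49]
pushleft(3): [3, 89, 49]
popleft(): [89, 49]
popleft(): [49]
popleft(): []
pushright(62): [62]

Answer: 62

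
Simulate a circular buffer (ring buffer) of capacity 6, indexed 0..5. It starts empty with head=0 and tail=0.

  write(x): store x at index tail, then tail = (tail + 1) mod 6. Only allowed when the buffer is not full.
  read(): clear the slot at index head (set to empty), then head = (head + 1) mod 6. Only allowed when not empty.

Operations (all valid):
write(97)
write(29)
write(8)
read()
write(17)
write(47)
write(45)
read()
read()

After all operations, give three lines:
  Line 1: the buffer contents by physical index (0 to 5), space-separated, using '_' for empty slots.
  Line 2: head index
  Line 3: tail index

write(97): buf=[97 _ _ _ _ _], head=0, tail=1, size=1
write(29): buf=[97 29 _ _ _ _], head=0, tail=2, size=2
write(8): buf=[97 29 8 _ _ _], head=0, tail=3, size=3
read(): buf=[_ 29 8 _ _ _], head=1, tail=3, size=2
write(17): buf=[_ 29 8 17 _ _], head=1, tail=4, size=3
write(47): buf=[_ 29 8 17 47 _], head=1, tail=5, size=4
write(45): buf=[_ 29 8 17 47 45], head=1, tail=0, size=5
read(): buf=[_ _ 8 17 47 45], head=2, tail=0, size=4
read(): buf=[_ _ _ 17 47 45], head=3, tail=0, size=3

Answer: _ _ _ 17 47 45
3
0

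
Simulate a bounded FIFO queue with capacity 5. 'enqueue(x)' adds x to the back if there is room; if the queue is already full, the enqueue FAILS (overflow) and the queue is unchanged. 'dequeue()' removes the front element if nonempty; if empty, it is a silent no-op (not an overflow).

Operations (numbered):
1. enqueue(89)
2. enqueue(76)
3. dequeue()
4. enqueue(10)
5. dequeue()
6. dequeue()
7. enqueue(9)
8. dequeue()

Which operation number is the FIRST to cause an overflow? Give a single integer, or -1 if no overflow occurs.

Answer: -1

Derivation:
1. enqueue(89): size=1
2. enqueue(76): size=2
3. dequeue(): size=1
4. enqueue(10): size=2
5. dequeue(): size=1
6. dequeue(): size=0
7. enqueue(9): size=1
8. dequeue(): size=0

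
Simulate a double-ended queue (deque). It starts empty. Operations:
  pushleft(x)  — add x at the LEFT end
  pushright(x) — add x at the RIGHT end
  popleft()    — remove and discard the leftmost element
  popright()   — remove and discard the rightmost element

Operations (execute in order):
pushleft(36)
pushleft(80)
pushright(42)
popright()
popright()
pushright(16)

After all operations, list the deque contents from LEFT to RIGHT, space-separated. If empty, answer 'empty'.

pushleft(36): [36]
pushleft(80): [80, 36]
pushright(42): [80, 36, 42]
popright(): [80, 36]
popright(): [80]
pushright(16): [80, 16]

Answer: 80 16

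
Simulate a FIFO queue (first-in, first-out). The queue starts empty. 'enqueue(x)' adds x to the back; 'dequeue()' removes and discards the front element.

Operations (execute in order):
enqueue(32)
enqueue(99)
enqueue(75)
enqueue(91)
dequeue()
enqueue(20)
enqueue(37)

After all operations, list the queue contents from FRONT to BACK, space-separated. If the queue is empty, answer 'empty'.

Answer: 99 75 91 20 37

Derivation:
enqueue(32): [32]
enqueue(99): [32, 99]
enqueue(75): [32, 99, 75]
enqueue(91): [32, 99, 75, 91]
dequeue(): [99, 75, 91]
enqueue(20): [99, 75, 91, 20]
enqueue(37): [99, 75, 91, 20, 37]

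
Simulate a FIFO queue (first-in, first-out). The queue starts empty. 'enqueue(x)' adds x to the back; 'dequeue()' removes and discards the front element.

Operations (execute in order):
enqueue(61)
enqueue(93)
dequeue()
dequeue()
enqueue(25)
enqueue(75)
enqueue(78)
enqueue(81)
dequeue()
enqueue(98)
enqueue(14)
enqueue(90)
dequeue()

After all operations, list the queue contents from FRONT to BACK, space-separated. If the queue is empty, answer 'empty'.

Answer: 78 81 98 14 90

Derivation:
enqueue(61): [61]
enqueue(93): [61, 93]
dequeue(): [93]
dequeue(): []
enqueue(25): [25]
enqueue(75): [25, 75]
enqueue(78): [25, 75, 78]
enqueue(81): [25, 75, 78, 81]
dequeue(): [75, 78, 81]
enqueue(98): [75, 78, 81, 98]
enqueue(14): [75, 78, 81, 98, 14]
enqueue(90): [75, 78, 81, 98, 14, 90]
dequeue(): [78, 81, 98, 14, 90]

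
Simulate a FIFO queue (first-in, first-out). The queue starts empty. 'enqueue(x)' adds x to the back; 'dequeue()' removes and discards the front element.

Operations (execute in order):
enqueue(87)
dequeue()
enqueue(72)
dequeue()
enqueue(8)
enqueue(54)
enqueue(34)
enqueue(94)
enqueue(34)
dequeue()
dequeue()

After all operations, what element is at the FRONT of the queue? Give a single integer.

enqueue(87): queue = [87]
dequeue(): queue = []
enqueue(72): queue = [72]
dequeue(): queue = []
enqueue(8): queue = [8]
enqueue(54): queue = [8, 54]
enqueue(34): queue = [8, 54, 34]
enqueue(94): queue = [8, 54, 34, 94]
enqueue(34): queue = [8, 54, 34, 94, 34]
dequeue(): queue = [54, 34, 94, 34]
dequeue(): queue = [34, 94, 34]

Answer: 34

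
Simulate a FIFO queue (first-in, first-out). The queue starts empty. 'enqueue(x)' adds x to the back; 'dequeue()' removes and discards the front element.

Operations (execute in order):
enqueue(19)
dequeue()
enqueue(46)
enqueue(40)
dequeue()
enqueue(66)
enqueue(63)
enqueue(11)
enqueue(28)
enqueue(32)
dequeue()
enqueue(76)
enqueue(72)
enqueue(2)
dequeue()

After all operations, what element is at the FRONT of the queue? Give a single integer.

Answer: 63

Derivation:
enqueue(19): queue = [19]
dequeue(): queue = []
enqueue(46): queue = [46]
enqueue(40): queue = [46, 40]
dequeue(): queue = [40]
enqueue(66): queue = [40, 66]
enqueue(63): queue = [40, 66, 63]
enqueue(11): queue = [40, 66, 63, 11]
enqueue(28): queue = [40, 66, 63, 11, 28]
enqueue(32): queue = [40, 66, 63, 11, 28, 32]
dequeue(): queue = [66, 63, 11, 28, 32]
enqueue(76): queue = [66, 63, 11, 28, 32, 76]
enqueue(72): queue = [66, 63, 11, 28, 32, 76, 72]
enqueue(2): queue = [66, 63, 11, 28, 32, 76, 72, 2]
dequeue(): queue = [63, 11, 28, 32, 76, 72, 2]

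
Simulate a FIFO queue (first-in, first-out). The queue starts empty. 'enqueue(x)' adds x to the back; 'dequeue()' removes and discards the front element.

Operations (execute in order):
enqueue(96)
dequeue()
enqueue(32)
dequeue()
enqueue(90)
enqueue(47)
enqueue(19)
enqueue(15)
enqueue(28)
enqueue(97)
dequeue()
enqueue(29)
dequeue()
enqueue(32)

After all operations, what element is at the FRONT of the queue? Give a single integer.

Answer: 19

Derivation:
enqueue(96): queue = [96]
dequeue(): queue = []
enqueue(32): queue = [32]
dequeue(): queue = []
enqueue(90): queue = [90]
enqueue(47): queue = [90, 47]
enqueue(19): queue = [90, 47, 19]
enqueue(15): queue = [90, 47, 19, 15]
enqueue(28): queue = [90, 47, 19, 15, 28]
enqueue(97): queue = [90, 47, 19, 15, 28, 97]
dequeue(): queue = [47, 19, 15, 28, 97]
enqueue(29): queue = [47, 19, 15, 28, 97, 29]
dequeue(): queue = [19, 15, 28, 97, 29]
enqueue(32): queue = [19, 15, 28, 97, 29, 32]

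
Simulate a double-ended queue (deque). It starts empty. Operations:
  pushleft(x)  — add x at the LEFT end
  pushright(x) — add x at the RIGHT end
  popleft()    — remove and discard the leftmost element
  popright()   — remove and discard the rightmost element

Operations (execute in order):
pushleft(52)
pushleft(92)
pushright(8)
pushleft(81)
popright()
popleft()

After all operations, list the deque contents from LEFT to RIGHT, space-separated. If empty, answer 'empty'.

pushleft(52): [52]
pushleft(92): [92, 52]
pushright(8): [92, 52, 8]
pushleft(81): [81, 92, 52, 8]
popright(): [81, 92, 52]
popleft(): [92, 52]

Answer: 92 52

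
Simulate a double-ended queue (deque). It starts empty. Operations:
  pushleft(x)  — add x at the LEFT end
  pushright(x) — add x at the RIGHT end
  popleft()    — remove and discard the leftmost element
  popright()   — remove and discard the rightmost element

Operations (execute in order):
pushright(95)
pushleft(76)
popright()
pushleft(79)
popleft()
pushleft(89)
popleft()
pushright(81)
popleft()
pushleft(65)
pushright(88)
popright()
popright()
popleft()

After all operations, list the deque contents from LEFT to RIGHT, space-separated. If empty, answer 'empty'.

pushright(95): [95]
pushleft(76): [76, 95]
popright(): [76]
pushleft(79): [79, 76]
popleft(): [76]
pushleft(89): [89, 76]
popleft(): [76]
pushright(81): [76, 81]
popleft(): [81]
pushleft(65): [65, 81]
pushright(88): [65, 81, 88]
popright(): [65, 81]
popright(): [65]
popleft(): []

Answer: empty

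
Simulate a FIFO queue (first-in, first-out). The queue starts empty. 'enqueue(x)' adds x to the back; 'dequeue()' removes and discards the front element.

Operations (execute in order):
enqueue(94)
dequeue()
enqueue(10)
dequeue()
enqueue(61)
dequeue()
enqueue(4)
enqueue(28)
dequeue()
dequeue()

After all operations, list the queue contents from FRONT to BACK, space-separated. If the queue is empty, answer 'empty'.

enqueue(94): [94]
dequeue(): []
enqueue(10): [10]
dequeue(): []
enqueue(61): [61]
dequeue(): []
enqueue(4): [4]
enqueue(28): [4, 28]
dequeue(): [28]
dequeue(): []

Answer: empty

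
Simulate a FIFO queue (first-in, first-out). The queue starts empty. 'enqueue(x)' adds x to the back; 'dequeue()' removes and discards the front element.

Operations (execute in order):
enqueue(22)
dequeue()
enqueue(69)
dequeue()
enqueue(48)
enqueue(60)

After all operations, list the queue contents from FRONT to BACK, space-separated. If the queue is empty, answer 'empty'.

enqueue(22): [22]
dequeue(): []
enqueue(69): [69]
dequeue(): []
enqueue(48): [48]
enqueue(60): [48, 60]

Answer: 48 60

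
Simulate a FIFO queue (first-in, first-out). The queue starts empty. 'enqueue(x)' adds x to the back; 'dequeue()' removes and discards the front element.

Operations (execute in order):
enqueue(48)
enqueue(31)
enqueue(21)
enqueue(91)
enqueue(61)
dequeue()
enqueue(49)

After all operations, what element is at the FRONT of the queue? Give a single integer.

enqueue(48): queue = [48]
enqueue(31): queue = [48, 31]
enqueue(21): queue = [48, 31, 21]
enqueue(91): queue = [48, 31, 21, 91]
enqueue(61): queue = [48, 31, 21, 91, 61]
dequeue(): queue = [31, 21, 91, 61]
enqueue(49): queue = [31, 21, 91, 61, 49]

Answer: 31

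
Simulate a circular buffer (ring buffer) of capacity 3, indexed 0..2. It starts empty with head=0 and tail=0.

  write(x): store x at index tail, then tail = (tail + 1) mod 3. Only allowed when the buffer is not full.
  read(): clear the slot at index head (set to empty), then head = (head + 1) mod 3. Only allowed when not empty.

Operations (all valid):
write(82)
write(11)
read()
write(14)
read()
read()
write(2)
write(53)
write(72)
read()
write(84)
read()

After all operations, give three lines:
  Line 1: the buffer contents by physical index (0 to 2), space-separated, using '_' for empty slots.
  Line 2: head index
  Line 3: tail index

Answer: 84 _ 72
2
1

Derivation:
write(82): buf=[82 _ _], head=0, tail=1, size=1
write(11): buf=[82 11 _], head=0, tail=2, size=2
read(): buf=[_ 11 _], head=1, tail=2, size=1
write(14): buf=[_ 11 14], head=1, tail=0, size=2
read(): buf=[_ _ 14], head=2, tail=0, size=1
read(): buf=[_ _ _], head=0, tail=0, size=0
write(2): buf=[2 _ _], head=0, tail=1, size=1
write(53): buf=[2 53 _], head=0, tail=2, size=2
write(72): buf=[2 53 72], head=0, tail=0, size=3
read(): buf=[_ 53 72], head=1, tail=0, size=2
write(84): buf=[84 53 72], head=1, tail=1, size=3
read(): buf=[84 _ 72], head=2, tail=1, size=2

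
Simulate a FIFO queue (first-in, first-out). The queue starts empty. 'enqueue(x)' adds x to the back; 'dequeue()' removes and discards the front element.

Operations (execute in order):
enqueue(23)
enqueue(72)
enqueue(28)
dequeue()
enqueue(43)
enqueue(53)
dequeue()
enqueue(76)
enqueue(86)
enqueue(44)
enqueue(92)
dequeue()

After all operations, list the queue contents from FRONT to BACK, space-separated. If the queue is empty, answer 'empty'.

Answer: 43 53 76 86 44 92

Derivation:
enqueue(23): [23]
enqueue(72): [23, 72]
enqueue(28): [23, 72, 28]
dequeue(): [72, 28]
enqueue(43): [72, 28, 43]
enqueue(53): [72, 28, 43, 53]
dequeue(): [28, 43, 53]
enqueue(76): [28, 43, 53, 76]
enqueue(86): [28, 43, 53, 76, 86]
enqueue(44): [28, 43, 53, 76, 86, 44]
enqueue(92): [28, 43, 53, 76, 86, 44, 92]
dequeue(): [43, 53, 76, 86, 44, 92]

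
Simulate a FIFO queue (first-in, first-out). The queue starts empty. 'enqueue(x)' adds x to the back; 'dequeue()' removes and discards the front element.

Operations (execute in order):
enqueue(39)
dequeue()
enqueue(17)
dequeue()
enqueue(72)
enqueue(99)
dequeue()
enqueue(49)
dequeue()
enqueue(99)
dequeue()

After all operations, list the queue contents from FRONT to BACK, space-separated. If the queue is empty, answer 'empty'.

enqueue(39): [39]
dequeue(): []
enqueue(17): [17]
dequeue(): []
enqueue(72): [72]
enqueue(99): [72, 99]
dequeue(): [99]
enqueue(49): [99, 49]
dequeue(): [49]
enqueue(99): [49, 99]
dequeue(): [99]

Answer: 99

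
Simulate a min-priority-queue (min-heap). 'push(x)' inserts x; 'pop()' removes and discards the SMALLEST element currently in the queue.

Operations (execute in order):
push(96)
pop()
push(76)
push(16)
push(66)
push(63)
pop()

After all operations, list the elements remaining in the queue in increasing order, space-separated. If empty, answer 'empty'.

push(96): heap contents = [96]
pop() → 96: heap contents = []
push(76): heap contents = [76]
push(16): heap contents = [16, 76]
push(66): heap contents = [16, 66, 76]
push(63): heap contents = [16, 63, 66, 76]
pop() → 16: heap contents = [63, 66, 76]

Answer: 63 66 76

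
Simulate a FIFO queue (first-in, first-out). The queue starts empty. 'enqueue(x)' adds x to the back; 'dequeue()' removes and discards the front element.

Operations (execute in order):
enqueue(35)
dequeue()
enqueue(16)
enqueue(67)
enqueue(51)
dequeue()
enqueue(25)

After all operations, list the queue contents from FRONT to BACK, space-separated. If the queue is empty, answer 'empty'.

Answer: 67 51 25

Derivation:
enqueue(35): [35]
dequeue(): []
enqueue(16): [16]
enqueue(67): [16, 67]
enqueue(51): [16, 67, 51]
dequeue(): [67, 51]
enqueue(25): [67, 51, 25]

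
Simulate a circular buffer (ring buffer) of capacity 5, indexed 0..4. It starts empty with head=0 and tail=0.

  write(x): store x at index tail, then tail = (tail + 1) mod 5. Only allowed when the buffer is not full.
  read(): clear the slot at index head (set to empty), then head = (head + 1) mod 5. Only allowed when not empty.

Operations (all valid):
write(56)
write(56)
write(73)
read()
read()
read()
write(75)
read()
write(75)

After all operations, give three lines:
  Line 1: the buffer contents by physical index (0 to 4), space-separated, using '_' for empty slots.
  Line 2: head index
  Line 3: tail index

Answer: _ _ _ _ 75
4
0

Derivation:
write(56): buf=[56 _ _ _ _], head=0, tail=1, size=1
write(56): buf=[56 56 _ _ _], head=0, tail=2, size=2
write(73): buf=[56 56 73 _ _], head=0, tail=3, size=3
read(): buf=[_ 56 73 _ _], head=1, tail=3, size=2
read(): buf=[_ _ 73 _ _], head=2, tail=3, size=1
read(): buf=[_ _ _ _ _], head=3, tail=3, size=0
write(75): buf=[_ _ _ 75 _], head=3, tail=4, size=1
read(): buf=[_ _ _ _ _], head=4, tail=4, size=0
write(75): buf=[_ _ _ _ 75], head=4, tail=0, size=1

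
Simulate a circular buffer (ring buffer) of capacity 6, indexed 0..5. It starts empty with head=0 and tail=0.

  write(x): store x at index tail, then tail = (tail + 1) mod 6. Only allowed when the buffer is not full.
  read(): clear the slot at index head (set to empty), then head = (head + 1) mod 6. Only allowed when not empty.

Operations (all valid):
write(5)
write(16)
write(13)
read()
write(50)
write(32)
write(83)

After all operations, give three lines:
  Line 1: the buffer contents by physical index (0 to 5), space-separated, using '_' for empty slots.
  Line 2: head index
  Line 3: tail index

write(5): buf=[5 _ _ _ _ _], head=0, tail=1, size=1
write(16): buf=[5 16 _ _ _ _], head=0, tail=2, size=2
write(13): buf=[5 16 13 _ _ _], head=0, tail=3, size=3
read(): buf=[_ 16 13 _ _ _], head=1, tail=3, size=2
write(50): buf=[_ 16 13 50 _ _], head=1, tail=4, size=3
write(32): buf=[_ 16 13 50 32 _], head=1, tail=5, size=4
write(83): buf=[_ 16 13 50 32 83], head=1, tail=0, size=5

Answer: _ 16 13 50 32 83
1
0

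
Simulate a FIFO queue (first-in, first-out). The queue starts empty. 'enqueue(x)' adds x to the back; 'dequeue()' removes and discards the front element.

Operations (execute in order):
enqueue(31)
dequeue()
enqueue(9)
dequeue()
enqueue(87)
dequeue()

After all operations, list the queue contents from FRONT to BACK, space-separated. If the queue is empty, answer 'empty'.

Answer: empty

Derivation:
enqueue(31): [31]
dequeue(): []
enqueue(9): [9]
dequeue(): []
enqueue(87): [87]
dequeue(): []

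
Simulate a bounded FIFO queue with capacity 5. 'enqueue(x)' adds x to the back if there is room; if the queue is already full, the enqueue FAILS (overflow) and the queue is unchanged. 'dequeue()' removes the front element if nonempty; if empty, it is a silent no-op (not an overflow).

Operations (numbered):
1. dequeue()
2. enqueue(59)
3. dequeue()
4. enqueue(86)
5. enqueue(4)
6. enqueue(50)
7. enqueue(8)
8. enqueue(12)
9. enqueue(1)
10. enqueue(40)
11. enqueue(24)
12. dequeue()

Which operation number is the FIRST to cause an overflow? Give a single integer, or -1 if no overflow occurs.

Answer: 9

Derivation:
1. dequeue(): empty, no-op, size=0
2. enqueue(59): size=1
3. dequeue(): size=0
4. enqueue(86): size=1
5. enqueue(4): size=2
6. enqueue(50): size=3
7. enqueue(8): size=4
8. enqueue(12): size=5
9. enqueue(1): size=5=cap → OVERFLOW (fail)
10. enqueue(40): size=5=cap → OVERFLOW (fail)
11. enqueue(24): size=5=cap → OVERFLOW (fail)
12. dequeue(): size=4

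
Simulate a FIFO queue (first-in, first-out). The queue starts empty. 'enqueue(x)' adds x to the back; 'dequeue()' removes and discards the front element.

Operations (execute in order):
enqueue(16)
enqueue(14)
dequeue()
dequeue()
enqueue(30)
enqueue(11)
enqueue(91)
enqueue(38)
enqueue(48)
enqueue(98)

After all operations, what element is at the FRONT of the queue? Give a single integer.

enqueue(16): queue = [16]
enqueue(14): queue = [16, 14]
dequeue(): queue = [14]
dequeue(): queue = []
enqueue(30): queue = [30]
enqueue(11): queue = [30, 11]
enqueue(91): queue = [30, 11, 91]
enqueue(38): queue = [30, 11, 91, 38]
enqueue(48): queue = [30, 11, 91, 38, 48]
enqueue(98): queue = [30, 11, 91, 38, 48, 98]

Answer: 30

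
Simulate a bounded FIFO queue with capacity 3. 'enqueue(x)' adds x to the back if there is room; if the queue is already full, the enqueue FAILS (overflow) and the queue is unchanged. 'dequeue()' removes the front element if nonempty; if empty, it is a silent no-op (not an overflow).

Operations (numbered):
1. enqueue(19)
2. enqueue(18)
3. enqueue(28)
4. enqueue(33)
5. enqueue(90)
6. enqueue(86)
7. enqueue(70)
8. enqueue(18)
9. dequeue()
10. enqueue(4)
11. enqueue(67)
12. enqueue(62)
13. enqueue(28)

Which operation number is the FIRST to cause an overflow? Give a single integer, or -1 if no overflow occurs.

1. enqueue(19): size=1
2. enqueue(18): size=2
3. enqueue(28): size=3
4. enqueue(33): size=3=cap → OVERFLOW (fail)
5. enqueue(90): size=3=cap → OVERFLOW (fail)
6. enqueue(86): size=3=cap → OVERFLOW (fail)
7. enqueue(70): size=3=cap → OVERFLOW (fail)
8. enqueue(18): size=3=cap → OVERFLOW (fail)
9. dequeue(): size=2
10. enqueue(4): size=3
11. enqueue(67): size=3=cap → OVERFLOW (fail)
12. enqueue(62): size=3=cap → OVERFLOW (fail)
13. enqueue(28): size=3=cap → OVERFLOW (fail)

Answer: 4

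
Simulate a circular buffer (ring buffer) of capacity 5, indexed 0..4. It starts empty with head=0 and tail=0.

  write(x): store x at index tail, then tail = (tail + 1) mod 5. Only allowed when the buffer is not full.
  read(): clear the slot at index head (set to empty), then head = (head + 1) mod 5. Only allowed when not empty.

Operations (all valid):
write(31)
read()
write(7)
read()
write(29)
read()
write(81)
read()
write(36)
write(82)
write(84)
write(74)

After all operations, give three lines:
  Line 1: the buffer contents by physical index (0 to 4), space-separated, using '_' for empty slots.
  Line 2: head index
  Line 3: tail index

write(31): buf=[31 _ _ _ _], head=0, tail=1, size=1
read(): buf=[_ _ _ _ _], head=1, tail=1, size=0
write(7): buf=[_ 7 _ _ _], head=1, tail=2, size=1
read(): buf=[_ _ _ _ _], head=2, tail=2, size=0
write(29): buf=[_ _ 29 _ _], head=2, tail=3, size=1
read(): buf=[_ _ _ _ _], head=3, tail=3, size=0
write(81): buf=[_ _ _ 81 _], head=3, tail=4, size=1
read(): buf=[_ _ _ _ _], head=4, tail=4, size=0
write(36): buf=[_ _ _ _ 36], head=4, tail=0, size=1
write(82): buf=[82 _ _ _ 36], head=4, tail=1, size=2
write(84): buf=[82 84 _ _ 36], head=4, tail=2, size=3
write(74): buf=[82 84 74 _ 36], head=4, tail=3, size=4

Answer: 82 84 74 _ 36
4
3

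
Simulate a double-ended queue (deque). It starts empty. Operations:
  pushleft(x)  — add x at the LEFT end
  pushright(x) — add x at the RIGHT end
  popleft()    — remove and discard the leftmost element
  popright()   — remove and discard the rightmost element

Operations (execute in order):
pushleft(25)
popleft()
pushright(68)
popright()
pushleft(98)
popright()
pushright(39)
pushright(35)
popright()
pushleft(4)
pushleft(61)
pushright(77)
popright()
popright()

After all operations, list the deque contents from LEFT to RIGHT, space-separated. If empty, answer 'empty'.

pushleft(25): [25]
popleft(): []
pushright(68): [68]
popright(): []
pushleft(98): [98]
popright(): []
pushright(39): [39]
pushright(35): [39, 35]
popright(): [39]
pushleft(4): [4, 39]
pushleft(61): [61, 4, 39]
pushright(77): [61, 4, 39, 77]
popright(): [61, 4, 39]
popright(): [61, 4]

Answer: 61 4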